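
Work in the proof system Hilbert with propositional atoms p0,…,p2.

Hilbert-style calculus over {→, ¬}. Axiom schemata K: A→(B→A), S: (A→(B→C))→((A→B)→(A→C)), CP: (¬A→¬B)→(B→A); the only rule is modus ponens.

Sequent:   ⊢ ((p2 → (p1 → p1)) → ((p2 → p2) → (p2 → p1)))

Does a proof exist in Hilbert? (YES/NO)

Truth-table refutation:
  v=000: Γ:[] Δ:[((p2 → (p1 → p1)) → ((p2 → p2) → (p2 → p1)))=T] refutes=False
  v=001: Γ:[] Δ:[((p2 → (p1 → p1)) → ((p2 → p2) → (p2 → p1)))=F] refutes=True  ← countermodel

Result: NO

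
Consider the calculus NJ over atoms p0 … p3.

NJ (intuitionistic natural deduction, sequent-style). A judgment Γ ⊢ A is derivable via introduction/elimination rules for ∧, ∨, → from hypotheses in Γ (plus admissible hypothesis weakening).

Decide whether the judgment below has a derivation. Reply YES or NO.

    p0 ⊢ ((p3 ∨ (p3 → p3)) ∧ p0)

Proof tree:
[∧I] p0 ⊢ ((p3 ∨ (p3 → p3)) ∧ p0)
  [∨I₂]  ⊢ (p3 ∨ (p3 → p3))
    [→I]  ⊢ (p3 → p3)
      [Ax] p3 ⊢ p3
  [Ax] p0 ⊢ p0

Result: YES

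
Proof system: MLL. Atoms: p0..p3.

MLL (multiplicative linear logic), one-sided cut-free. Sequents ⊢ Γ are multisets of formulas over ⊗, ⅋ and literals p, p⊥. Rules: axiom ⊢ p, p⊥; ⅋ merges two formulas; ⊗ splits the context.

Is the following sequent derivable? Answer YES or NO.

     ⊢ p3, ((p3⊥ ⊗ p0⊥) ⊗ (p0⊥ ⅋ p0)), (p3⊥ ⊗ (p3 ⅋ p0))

Derivation trace:
[⊗]  ⊢ p3, ((p3⊥ ⊗ p0⊥) ⊗ (p0⊥ ⅋ p0)), (p3⊥ ⊗ (p3 ⅋ p0))
  [Ax]  ⊢ p3, p3⊥
  [⅋]  ⊢ ((p3⊥ ⊗ p0⊥) ⊗ (p0⊥ ⅋ p0)), (p3 ⅋ p0)
    [⊗]  ⊢ p3, p0, ((p3⊥ ⊗ p0⊥) ⊗ (p0⊥ ⅋ p0))
      [⊗]  ⊢ p3, p0, (p3⊥ ⊗ p0⊥)
        [Ax]  ⊢ p3, p3⊥
        [Ax]  ⊢ p0, p0⊥
      [⅋]  ⊢ (p0⊥ ⅋ p0)
        [Ax]  ⊢ p0, p0⊥

Result: YES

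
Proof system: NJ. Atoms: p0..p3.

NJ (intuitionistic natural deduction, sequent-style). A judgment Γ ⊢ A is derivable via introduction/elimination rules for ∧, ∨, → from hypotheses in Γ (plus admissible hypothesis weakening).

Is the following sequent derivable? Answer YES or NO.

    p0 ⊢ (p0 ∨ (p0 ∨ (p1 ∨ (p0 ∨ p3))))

Proof tree:
[∨I₂] p0 ⊢ (p0 ∨ (p0 ∨ (p1 ∨ (p0 ∨ p3))))
  [∨I₂] p0 ⊢ (p0 ∨ (p1 ∨ (p0 ∨ p3)))
    [∨I₂] p0 ⊢ (p1 ∨ (p0 ∨ p3))
      [∨I₁] p0 ⊢ (p0 ∨ p3)
        [Ax] p0 ⊢ p0

Result: YES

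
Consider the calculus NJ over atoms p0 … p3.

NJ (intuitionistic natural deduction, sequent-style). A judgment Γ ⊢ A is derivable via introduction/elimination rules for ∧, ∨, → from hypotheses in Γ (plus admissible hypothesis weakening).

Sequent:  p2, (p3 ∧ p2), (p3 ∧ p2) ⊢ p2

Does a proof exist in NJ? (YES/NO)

Proof tree:
[Wk] p2, (p3 ∧ p2), (p3 ∧ p2) ⊢ p2
  [Wk] p2, (p3 ∧ p2) ⊢ p2
    [Ax] p2 ⊢ p2

Result: YES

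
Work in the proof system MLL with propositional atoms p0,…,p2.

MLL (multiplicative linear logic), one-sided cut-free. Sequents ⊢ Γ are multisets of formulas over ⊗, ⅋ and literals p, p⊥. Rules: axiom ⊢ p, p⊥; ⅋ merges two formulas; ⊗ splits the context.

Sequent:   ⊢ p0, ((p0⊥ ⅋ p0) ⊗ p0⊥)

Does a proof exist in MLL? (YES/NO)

Proof tree:
[⊗]  ⊢ p0, ((p0⊥ ⅋ p0) ⊗ p0⊥)
  [⅋]  ⊢ (p0⊥ ⅋ p0)
    [Ax]  ⊢ p0, p0⊥
  [Ax]  ⊢ p0, p0⊥

Result: YES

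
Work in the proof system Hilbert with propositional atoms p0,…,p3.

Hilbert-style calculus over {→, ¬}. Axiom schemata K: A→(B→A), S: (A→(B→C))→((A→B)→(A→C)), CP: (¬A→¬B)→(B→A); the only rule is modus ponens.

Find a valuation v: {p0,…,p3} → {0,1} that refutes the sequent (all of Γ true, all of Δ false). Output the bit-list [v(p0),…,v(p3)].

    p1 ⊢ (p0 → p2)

Search for a countermodel by truth-table:
  v=0000: Γ:[p1=F] Δ:[(p0 → p2)=T] refutes=False
  v=0001: Γ:[p1=F] Δ:[(p0 → p2)=T] refutes=False
  v=0010: Γ:[p1=F] Δ:[(p0 → p2)=T] refutes=False
  v=0011: Γ:[p1=F] Δ:[(p0 → p2)=T] refutes=False
  v=0100: Γ:[p1=T] Δ:[(p0 → p2)=T] refutes=False
  v=0101: Γ:[p1=T] Δ:[(p0 → p2)=T] refutes=False
  v=0110: Γ:[p1=T] Δ:[(p0 → p2)=T] refutes=False
  v=0111: Γ:[p1=T] Δ:[(p0 → p2)=T] refutes=False
  v=1000: Γ:[p1=F] Δ:[(p0 → p2)=F] refutes=False
  v=1001: Γ:[p1=F] Δ:[(p0 → p2)=F] refutes=False
  v=1010: Γ:[p1=F] Δ:[(p0 → p2)=T] refutes=False
  v=1011: Γ:[p1=F] Δ:[(p0 → p2)=T] refutes=False
  v=1100: Γ:[p1=T] Δ:[(p0 → p2)=F] refutes=True  ← countermodel

Result: [1, 1, 0, 0]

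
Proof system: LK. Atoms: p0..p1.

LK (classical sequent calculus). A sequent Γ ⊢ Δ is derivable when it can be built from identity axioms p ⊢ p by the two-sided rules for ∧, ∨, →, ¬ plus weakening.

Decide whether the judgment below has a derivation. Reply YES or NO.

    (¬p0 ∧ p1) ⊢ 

Enumerate valuations to refute Γ ⊢ Δ:
  v=00: Γ:[(¬p0 ∧ p1)=F] Δ:[] refutes=False
  v=01: Γ:[(¬p0 ∧ p1)=T] Δ:[] refutes=True  ← countermodel

Result: NO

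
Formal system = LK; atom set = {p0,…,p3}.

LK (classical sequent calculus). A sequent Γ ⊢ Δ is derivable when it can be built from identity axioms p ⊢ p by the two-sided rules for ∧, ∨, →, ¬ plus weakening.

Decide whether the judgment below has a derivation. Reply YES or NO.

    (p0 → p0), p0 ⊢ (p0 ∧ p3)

Search for a countermodel by truth-table:
  v=0000: Γ:[(p0 → p0)=T, p0=F] Δ:[(p0 ∧ p3)=F] refutes=False
  v=0001: Γ:[(p0 → p0)=T, p0=F] Δ:[(p0 ∧ p3)=F] refutes=False
  v=0010: Γ:[(p0 → p0)=T, p0=F] Δ:[(p0 ∧ p3)=F] refutes=False
  v=0011: Γ:[(p0 → p0)=T, p0=F] Δ:[(p0 ∧ p3)=F] refutes=False
  v=0100: Γ:[(p0 → p0)=T, p0=F] Δ:[(p0 ∧ p3)=F] refutes=False
  v=0101: Γ:[(p0 → p0)=T, p0=F] Δ:[(p0 ∧ p3)=F] refutes=False
  v=0110: Γ:[(p0 → p0)=T, p0=F] Δ:[(p0 ∧ p3)=F] refutes=False
  v=0111: Γ:[(p0 → p0)=T, p0=F] Δ:[(p0 ∧ p3)=F] refutes=False
  v=1000: Γ:[(p0 → p0)=T, p0=T] Δ:[(p0 ∧ p3)=F] refutes=True  ← countermodel

Result: NO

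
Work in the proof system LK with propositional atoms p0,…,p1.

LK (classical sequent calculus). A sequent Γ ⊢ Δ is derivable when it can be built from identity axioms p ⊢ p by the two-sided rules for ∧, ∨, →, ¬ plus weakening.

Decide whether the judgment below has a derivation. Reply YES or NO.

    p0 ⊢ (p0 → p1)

Enumerate valuations to refute Γ ⊢ Δ:
  v=00: Γ:[p0=F] Δ:[(p0 → p1)=T] refutes=False
  v=01: Γ:[p0=F] Δ:[(p0 → p1)=T] refutes=False
  v=10: Γ:[p0=T] Δ:[(p0 → p1)=F] refutes=True  ← countermodel

Result: NO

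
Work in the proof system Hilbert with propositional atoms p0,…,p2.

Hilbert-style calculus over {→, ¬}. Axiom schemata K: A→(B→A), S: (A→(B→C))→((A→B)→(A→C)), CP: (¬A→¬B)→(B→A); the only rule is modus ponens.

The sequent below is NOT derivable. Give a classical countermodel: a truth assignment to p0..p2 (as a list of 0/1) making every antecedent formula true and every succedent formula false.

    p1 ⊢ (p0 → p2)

Enumerate valuations to refute Γ ⊢ Δ:
  v=000: Γ:[p1=F] Δ:[(p0 → p2)=T] refutes=False
  v=001: Γ:[p1=F] Δ:[(p0 → p2)=T] refutes=False
  v=010: Γ:[p1=T] Δ:[(p0 → p2)=T] refutes=False
  v=011: Γ:[p1=T] Δ:[(p0 → p2)=T] refutes=False
  v=100: Γ:[p1=F] Δ:[(p0 → p2)=F] refutes=False
  v=101: Γ:[p1=F] Δ:[(p0 → p2)=T] refutes=False
  v=110: Γ:[p1=T] Δ:[(p0 → p2)=F] refutes=True  ← countermodel

Result: [1, 1, 0]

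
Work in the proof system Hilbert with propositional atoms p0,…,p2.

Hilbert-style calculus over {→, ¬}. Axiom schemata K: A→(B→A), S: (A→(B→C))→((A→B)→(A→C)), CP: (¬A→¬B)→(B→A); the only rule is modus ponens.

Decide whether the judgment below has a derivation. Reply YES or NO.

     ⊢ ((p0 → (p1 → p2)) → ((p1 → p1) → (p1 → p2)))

Search for a countermodel by truth-table:
  v=000: Γ:[] Δ:[((p0 → (p1 → p2)) → ((p1 → p1) → (p1 → p2)))=T] refutes=False
  v=001: Γ:[] Δ:[((p0 → (p1 → p2)) → ((p1 → p1) → (p1 → p2)))=T] refutes=False
  v=010: Γ:[] Δ:[((p0 → (p1 → p2)) → ((p1 → p1) → (p1 → p2)))=F] refutes=True  ← countermodel

Result: NO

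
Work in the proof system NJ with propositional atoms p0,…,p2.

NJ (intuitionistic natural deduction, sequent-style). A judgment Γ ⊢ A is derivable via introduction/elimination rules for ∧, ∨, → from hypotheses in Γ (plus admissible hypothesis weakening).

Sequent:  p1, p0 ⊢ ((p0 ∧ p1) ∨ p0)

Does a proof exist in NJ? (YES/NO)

Proof tree:
[∨I₁] p1, p0 ⊢ ((p0 ∧ p1) ∨ p0)
  [∧I] p1, p0 ⊢ (p0 ∧ p1)
    [Ax] p0 ⊢ p0
    [Ax] p1 ⊢ p1

Result: YES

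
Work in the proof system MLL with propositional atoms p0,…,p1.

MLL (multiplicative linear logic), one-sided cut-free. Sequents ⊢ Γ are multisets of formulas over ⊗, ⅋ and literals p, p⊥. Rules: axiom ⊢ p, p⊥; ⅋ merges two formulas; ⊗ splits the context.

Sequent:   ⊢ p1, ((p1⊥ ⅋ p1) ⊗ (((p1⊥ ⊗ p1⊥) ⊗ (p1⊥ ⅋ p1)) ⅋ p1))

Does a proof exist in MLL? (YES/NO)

Proof tree:
[⊗]  ⊢ p1, ((p1⊥ ⅋ p1) ⊗ (((p1⊥ ⊗ p1⊥) ⊗ (p1⊥ ⅋ p1)) ⅋ p1))
  [⅋]  ⊢ (p1⊥ ⅋ p1)
    [Ax]  ⊢ p1, p1⊥
  [⅋]  ⊢ p1, (((p1⊥ ⊗ p1⊥) ⊗ (p1⊥ ⅋ p1)) ⅋ p1)
    [⊗]  ⊢ p1, p1, ((p1⊥ ⊗ p1⊥) ⊗ (p1⊥ ⅋ p1))
      [⊗]  ⊢ p1, p1, (p1⊥ ⊗ p1⊥)
        [Ax]  ⊢ p1, p1⊥
        [Ax]  ⊢ p1, p1⊥
      [⅋]  ⊢ (p1⊥ ⅋ p1)
        [Ax]  ⊢ p1, p1⊥

Result: YES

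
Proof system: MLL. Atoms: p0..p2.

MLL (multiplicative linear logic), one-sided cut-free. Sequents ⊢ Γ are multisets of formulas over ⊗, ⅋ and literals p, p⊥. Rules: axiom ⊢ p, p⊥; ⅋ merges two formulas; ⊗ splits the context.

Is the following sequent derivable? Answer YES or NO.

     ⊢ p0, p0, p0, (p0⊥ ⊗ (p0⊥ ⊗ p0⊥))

Derivation trace:
[⊗]  ⊢ p0, p0, p0, (p0⊥ ⊗ (p0⊥ ⊗ p0⊥))
  [Ax]  ⊢ p0, p0⊥
  [⊗]  ⊢ p0, p0, (p0⊥ ⊗ p0⊥)
    [Ax]  ⊢ p0, p0⊥
    [Ax]  ⊢ p0, p0⊥

Result: YES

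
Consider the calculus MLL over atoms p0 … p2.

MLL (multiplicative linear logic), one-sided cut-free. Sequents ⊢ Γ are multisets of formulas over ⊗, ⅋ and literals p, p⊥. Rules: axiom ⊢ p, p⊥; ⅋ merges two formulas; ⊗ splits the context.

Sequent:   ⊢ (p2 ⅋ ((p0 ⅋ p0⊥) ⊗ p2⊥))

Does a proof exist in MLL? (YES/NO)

Proof tree:
[⅋]  ⊢ (p2 ⅋ ((p0 ⅋ p0⊥) ⊗ p2⊥))
  [⊗]  ⊢ p2, ((p0 ⅋ p0⊥) ⊗ p2⊥)
    [⅋]  ⊢ (p0 ⅋ p0⊥)
      [Ax]  ⊢ p0, p0⊥
    [Ax]  ⊢ p2, p2⊥

Result: YES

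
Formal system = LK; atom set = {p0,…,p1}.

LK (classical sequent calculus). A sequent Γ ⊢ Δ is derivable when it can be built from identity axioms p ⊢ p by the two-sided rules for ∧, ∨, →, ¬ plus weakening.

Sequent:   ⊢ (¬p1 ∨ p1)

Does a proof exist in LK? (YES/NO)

Derivation trace:
[∨R]  ⊢ (¬p1 ∨ p1)
  [¬R]  ⊢ p1, ¬p1
    [Ax] p1 ⊢ p1

Result: YES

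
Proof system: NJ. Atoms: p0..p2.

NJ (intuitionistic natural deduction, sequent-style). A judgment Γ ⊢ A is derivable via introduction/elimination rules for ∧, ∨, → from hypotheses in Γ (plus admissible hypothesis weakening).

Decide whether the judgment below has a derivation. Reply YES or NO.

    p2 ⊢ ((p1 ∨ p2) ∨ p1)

Derivation trace:
[∨I₁] p2 ⊢ ((p1 ∨ p2) ∨ p1)
  [∨I₂] p2 ⊢ (p1 ∨ p2)
    [Ax] p2 ⊢ p2

Result: YES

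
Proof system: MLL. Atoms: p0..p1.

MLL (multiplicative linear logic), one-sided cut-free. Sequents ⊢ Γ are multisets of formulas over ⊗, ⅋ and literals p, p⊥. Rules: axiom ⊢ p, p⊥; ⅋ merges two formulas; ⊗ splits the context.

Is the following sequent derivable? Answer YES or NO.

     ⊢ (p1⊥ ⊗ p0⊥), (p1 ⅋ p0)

Derivation trace:
[⅋]  ⊢ (p1⊥ ⊗ p0⊥), (p1 ⅋ p0)
  [⊗]  ⊢ p1, p0, (p1⊥ ⊗ p0⊥)
    [Ax]  ⊢ p1, p1⊥
    [Ax]  ⊢ p0, p0⊥

Result: YES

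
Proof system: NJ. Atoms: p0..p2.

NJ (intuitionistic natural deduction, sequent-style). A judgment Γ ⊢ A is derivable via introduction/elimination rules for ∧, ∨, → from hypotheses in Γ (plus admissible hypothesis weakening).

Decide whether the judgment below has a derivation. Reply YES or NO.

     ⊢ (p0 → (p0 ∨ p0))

Proof tree:
[→I]  ⊢ (p0 → (p0 ∨ p0))
  [∨I₁] p0 ⊢ (p0 ∨ p0)
    [Ax] p0 ⊢ p0

Result: YES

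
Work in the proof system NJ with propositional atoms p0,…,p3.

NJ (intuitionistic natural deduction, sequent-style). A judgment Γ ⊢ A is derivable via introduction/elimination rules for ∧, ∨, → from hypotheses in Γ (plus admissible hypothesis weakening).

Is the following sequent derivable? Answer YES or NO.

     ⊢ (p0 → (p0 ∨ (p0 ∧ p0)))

Derivation trace:
[→I]  ⊢ (p0 → (p0 ∨ (p0 ∧ p0)))
  [∨I₂] p0 ⊢ (p0 ∨ (p0 ∧ p0))
    [∧I] p0 ⊢ (p0 ∧ p0)
      [Ax] p0 ⊢ p0
      [Ax] p0 ⊢ p0

Result: YES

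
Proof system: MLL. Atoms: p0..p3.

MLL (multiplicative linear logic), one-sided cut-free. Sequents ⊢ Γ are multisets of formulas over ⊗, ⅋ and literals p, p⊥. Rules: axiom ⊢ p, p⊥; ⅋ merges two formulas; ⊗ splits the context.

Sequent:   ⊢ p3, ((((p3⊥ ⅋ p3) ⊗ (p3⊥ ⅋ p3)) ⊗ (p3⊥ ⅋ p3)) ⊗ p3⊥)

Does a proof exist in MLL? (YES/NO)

Derivation (root first):
[⊗]  ⊢ p3, ((((p3⊥ ⅋ p3) ⊗ (p3⊥ ⅋ p3)) ⊗ (p3⊥ ⅋ p3)) ⊗ p3⊥)
  [⊗]  ⊢ (((p3⊥ ⅋ p3) ⊗ (p3⊥ ⅋ p3)) ⊗ (p3⊥ ⅋ p3))
    [⊗]  ⊢ ((p3⊥ ⅋ p3) ⊗ (p3⊥ ⅋ p3))
      [⅋]  ⊢ (p3⊥ ⅋ p3)
        [Ax]  ⊢ p3, p3⊥
      [⅋]  ⊢ (p3⊥ ⅋ p3)
        [Ax]  ⊢ p3, p3⊥
    [⅋]  ⊢ (p3⊥ ⅋ p3)
      [Ax]  ⊢ p3, p3⊥
  [Ax]  ⊢ p3, p3⊥

Result: YES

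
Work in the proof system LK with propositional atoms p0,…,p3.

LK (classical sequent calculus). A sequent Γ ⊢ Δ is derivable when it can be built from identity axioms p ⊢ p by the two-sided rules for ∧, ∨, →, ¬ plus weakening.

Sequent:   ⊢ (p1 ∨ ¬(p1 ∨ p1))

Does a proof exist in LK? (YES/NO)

Derivation trace:
[∨R]  ⊢ (p1 ∨ ¬(p1 ∨ p1))
  [¬R]  ⊢ p1, ¬(p1 ∨ p1)
    [∨L] (p1 ∨ p1) ⊢ p1
      [Ax] p1 ⊢ p1
      [Ax] p1 ⊢ p1

Result: YES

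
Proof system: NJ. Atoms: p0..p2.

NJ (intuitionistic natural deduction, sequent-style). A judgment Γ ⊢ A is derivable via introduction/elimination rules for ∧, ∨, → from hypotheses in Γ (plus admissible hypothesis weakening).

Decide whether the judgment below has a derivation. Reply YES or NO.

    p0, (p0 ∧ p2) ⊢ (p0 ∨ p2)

Proof tree:
[Wk] p0, (p0 ∧ p2) ⊢ (p0 ∨ p2)
  [∨I₁] p0 ⊢ (p0 ∨ p2)
    [Ax] p0 ⊢ p0

Result: YES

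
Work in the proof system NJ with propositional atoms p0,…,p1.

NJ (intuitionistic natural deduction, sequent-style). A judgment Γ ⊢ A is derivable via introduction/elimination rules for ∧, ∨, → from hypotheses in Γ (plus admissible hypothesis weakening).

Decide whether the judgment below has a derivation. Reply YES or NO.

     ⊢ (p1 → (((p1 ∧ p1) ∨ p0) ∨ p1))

Proof tree:
[→I]  ⊢ (p1 → (((p1 ∧ p1) ∨ p0) ∨ p1))
  [∨I₁] p1 ⊢ (((p1 ∧ p1) ∨ p0) ∨ p1)
    [∨I₁] p1 ⊢ ((p1 ∧ p1) ∨ p0)
      [∧I] p1 ⊢ (p1 ∧ p1)
        [Ax] p1 ⊢ p1
        [Ax] p1 ⊢ p1

Result: YES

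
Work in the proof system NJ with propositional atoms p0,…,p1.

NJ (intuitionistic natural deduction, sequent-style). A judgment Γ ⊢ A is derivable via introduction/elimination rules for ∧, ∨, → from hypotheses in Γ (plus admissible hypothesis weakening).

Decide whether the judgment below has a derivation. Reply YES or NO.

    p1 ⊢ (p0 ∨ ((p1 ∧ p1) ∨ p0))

Derivation (root first):
[∨I₂] p1 ⊢ (p0 ∨ ((p1 ∧ p1) ∨ p0))
  [∨I₁] p1 ⊢ ((p1 ∧ p1) ∨ p0)
    [∧I] p1 ⊢ (p1 ∧ p1)
      [Ax] p1 ⊢ p1
      [Ax] p1 ⊢ p1

Result: YES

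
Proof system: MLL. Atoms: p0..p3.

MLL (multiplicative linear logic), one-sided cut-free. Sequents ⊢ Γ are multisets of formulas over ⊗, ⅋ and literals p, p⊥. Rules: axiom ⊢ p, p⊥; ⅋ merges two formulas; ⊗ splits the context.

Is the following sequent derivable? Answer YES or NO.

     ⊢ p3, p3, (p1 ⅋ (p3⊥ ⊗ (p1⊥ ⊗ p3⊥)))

Derivation trace:
[⅋]  ⊢ p3, p3, (p1 ⅋ (p3⊥ ⊗ (p1⊥ ⊗ p3⊥)))
  [⊗]  ⊢ p3, p1, p3, (p3⊥ ⊗ (p1⊥ ⊗ p3⊥))
    [Ax]  ⊢ p3, p3⊥
    [⊗]  ⊢ p1, p3, (p1⊥ ⊗ p3⊥)
      [Ax]  ⊢ p1, p1⊥
      [Ax]  ⊢ p3, p3⊥

Result: YES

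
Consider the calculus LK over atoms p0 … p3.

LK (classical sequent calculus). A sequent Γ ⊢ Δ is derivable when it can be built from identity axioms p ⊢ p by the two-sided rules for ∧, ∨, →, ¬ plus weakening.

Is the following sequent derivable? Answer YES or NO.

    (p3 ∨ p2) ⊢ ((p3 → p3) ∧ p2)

Search for a countermodel by truth-table:
  v=0000: Γ:[(p3 ∨ p2)=F] Δ:[((p3 → p3) ∧ p2)=F] refutes=False
  v=0001: Γ:[(p3 ∨ p2)=T] Δ:[((p3 → p3) ∧ p2)=F] refutes=True  ← countermodel

Result: NO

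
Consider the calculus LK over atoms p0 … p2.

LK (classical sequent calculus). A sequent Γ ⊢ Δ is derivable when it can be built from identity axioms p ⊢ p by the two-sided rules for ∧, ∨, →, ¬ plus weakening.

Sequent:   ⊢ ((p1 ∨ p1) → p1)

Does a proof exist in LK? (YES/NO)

Derivation (root first):
[→R]  ⊢ ((p1 ∨ p1) → p1)
  [∨L] (p1 ∨ p1) ⊢ p1
    [Ax] p1 ⊢ p1
    [Ax] p1 ⊢ p1

Result: YES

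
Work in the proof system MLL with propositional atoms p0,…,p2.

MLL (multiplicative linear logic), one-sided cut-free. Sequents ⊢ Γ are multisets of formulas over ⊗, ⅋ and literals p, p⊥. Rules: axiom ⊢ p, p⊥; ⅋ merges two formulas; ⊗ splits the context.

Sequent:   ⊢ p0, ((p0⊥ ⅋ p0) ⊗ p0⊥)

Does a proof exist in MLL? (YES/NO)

Derivation (root first):
[⊗]  ⊢ p0, ((p0⊥ ⅋ p0) ⊗ p0⊥)
  [⅋]  ⊢ (p0⊥ ⅋ p0)
    [Ax]  ⊢ p0, p0⊥
  [Ax]  ⊢ p0, p0⊥

Result: YES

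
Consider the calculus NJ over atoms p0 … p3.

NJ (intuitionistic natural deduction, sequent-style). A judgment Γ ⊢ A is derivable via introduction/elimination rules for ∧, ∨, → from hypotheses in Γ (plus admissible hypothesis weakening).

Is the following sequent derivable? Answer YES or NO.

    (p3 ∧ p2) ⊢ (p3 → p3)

Derivation trace:
[Wk] (p3 ∧ p2) ⊢ (p3 → p3)
  [→I]  ⊢ (p3 → p3)
    [Ax] p3 ⊢ p3

Result: YES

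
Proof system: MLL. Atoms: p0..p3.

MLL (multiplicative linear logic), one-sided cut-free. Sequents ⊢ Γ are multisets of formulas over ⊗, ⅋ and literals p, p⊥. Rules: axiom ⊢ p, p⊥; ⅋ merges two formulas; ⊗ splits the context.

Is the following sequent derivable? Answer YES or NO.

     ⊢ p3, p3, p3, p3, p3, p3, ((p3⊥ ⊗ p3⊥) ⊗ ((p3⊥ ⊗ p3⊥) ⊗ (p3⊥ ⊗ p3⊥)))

Proof tree:
[⊗]  ⊢ p3, p3, p3, p3, p3, p3, ((p3⊥ ⊗ p3⊥) ⊗ ((p3⊥ ⊗ p3⊥) ⊗ (p3⊥ ⊗ p3⊥)))
  [⊗]  ⊢ p3, p3, (p3⊥ ⊗ p3⊥)
    [Ax]  ⊢ p3, p3⊥
    [Ax]  ⊢ p3, p3⊥
  [⊗]  ⊢ p3, p3, p3, p3, ((p3⊥ ⊗ p3⊥) ⊗ (p3⊥ ⊗ p3⊥))
    [⊗]  ⊢ p3, p3, (p3⊥ ⊗ p3⊥)
      [Ax]  ⊢ p3, p3⊥
      [Ax]  ⊢ p3, p3⊥
    [⊗]  ⊢ p3, p3, (p3⊥ ⊗ p3⊥)
      [Ax]  ⊢ p3, p3⊥
      [Ax]  ⊢ p3, p3⊥

Result: YES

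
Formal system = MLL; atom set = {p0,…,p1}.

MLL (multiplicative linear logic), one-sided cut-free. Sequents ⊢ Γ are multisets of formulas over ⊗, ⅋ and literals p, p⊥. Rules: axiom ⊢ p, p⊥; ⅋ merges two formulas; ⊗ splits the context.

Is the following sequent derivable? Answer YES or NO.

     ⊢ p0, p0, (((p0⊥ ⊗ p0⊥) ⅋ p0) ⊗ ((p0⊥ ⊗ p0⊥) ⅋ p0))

Derivation (root first):
[⊗]  ⊢ p0, p0, (((p0⊥ ⊗ p0⊥) ⅋ p0) ⊗ ((p0⊥ ⊗ p0⊥) ⅋ p0))
  [⅋]  ⊢ p0, ((p0⊥ ⊗ p0⊥) ⅋ p0)
    [⊗]  ⊢ p0, p0, (p0⊥ ⊗ p0⊥)
      [Ax]  ⊢ p0, p0⊥
      [Ax]  ⊢ p0, p0⊥
  [⅋]  ⊢ p0, ((p0⊥ ⊗ p0⊥) ⅋ p0)
    [⊗]  ⊢ p0, p0, (p0⊥ ⊗ p0⊥)
      [Ax]  ⊢ p0, p0⊥
      [Ax]  ⊢ p0, p0⊥

Result: YES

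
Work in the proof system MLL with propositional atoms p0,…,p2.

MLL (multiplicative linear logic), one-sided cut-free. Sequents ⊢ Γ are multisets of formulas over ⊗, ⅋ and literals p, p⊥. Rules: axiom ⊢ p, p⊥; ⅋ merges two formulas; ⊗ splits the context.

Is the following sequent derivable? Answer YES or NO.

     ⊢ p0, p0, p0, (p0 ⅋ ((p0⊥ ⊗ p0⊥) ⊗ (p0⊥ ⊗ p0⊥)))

Derivation (root first):
[⅋]  ⊢ p0, p0, p0, (p0 ⅋ ((p0⊥ ⊗ p0⊥) ⊗ (p0⊥ ⊗ p0⊥)))
  [⊗]  ⊢ p0, p0, p0, p0, ((p0⊥ ⊗ p0⊥) ⊗ (p0⊥ ⊗ p0⊥))
    [⊗]  ⊢ p0, p0, (p0⊥ ⊗ p0⊥)
      [Ax]  ⊢ p0, p0⊥
      [Ax]  ⊢ p0, p0⊥
    [⊗]  ⊢ p0, p0, (p0⊥ ⊗ p0⊥)
      [Ax]  ⊢ p0, p0⊥
      [Ax]  ⊢ p0, p0⊥

Result: YES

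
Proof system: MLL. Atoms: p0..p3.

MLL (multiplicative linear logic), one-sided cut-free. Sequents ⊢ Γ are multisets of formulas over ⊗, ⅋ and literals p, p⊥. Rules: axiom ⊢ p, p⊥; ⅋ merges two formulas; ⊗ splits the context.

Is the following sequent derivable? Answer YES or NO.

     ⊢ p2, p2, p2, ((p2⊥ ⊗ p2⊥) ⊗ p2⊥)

Derivation (root first):
[⊗]  ⊢ p2, p2, p2, ((p2⊥ ⊗ p2⊥) ⊗ p2⊥)
  [⊗]  ⊢ p2, p2, (p2⊥ ⊗ p2⊥)
    [Ax]  ⊢ p2, p2⊥
    [Ax]  ⊢ p2, p2⊥
  [Ax]  ⊢ p2, p2⊥

Result: YES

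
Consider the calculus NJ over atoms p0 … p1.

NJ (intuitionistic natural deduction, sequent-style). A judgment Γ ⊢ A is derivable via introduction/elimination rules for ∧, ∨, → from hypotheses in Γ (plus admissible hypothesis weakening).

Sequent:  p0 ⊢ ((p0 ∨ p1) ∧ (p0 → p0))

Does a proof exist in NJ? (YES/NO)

Derivation trace:
[∧I] p0 ⊢ ((p0 ∨ p1) ∧ (p0 → p0))
  [∨I₁] p0 ⊢ (p0 ∨ p1)
    [Ax] p0 ⊢ p0
  [→I]  ⊢ (p0 → p0)
    [Ax] p0 ⊢ p0

Result: YES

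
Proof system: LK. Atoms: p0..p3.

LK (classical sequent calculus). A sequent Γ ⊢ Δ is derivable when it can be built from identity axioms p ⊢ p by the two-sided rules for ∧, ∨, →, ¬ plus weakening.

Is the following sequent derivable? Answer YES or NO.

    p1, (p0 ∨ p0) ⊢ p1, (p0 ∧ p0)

Derivation trace:
[∧R] p1, (p0 ∨ p0) ⊢ p1, (p0 ∧ p0)
  [WR] p1 ⊢ p1, p0
    [Ax] p1 ⊢ p1
  [∨L] (p0 ∨ p0) ⊢ p0
    [Ax] p0 ⊢ p0
    [Ax] p0 ⊢ p0

Result: YES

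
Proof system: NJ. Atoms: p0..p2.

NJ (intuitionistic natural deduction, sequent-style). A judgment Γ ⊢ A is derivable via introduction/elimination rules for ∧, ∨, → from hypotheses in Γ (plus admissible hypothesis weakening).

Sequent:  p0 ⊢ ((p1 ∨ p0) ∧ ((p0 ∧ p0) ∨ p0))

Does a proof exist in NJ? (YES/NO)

Derivation (root first):
[∧I] p0 ⊢ ((p1 ∨ p0) ∧ ((p0 ∧ p0) ∨ p0))
  [∨I₂] p0 ⊢ (p1 ∨ p0)
    [Ax] p0 ⊢ p0
  [∨I₁] p0 ⊢ ((p0 ∧ p0) ∨ p0)
    [∧I] p0 ⊢ (p0 ∧ p0)
      [Ax] p0 ⊢ p0
      [Ax] p0 ⊢ p0

Result: YES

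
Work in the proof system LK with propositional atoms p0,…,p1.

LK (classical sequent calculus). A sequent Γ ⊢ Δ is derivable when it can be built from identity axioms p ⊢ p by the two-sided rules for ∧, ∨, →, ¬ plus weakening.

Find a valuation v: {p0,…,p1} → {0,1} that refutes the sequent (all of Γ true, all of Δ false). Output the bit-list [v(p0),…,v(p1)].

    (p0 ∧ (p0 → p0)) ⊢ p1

Truth-table refutation:
  v=00: Γ:[(p0 ∧ (p0 → p0))=F] Δ:[p1=F] refutes=False
  v=01: Γ:[(p0 ∧ (p0 → p0))=F] Δ:[p1=T] refutes=False
  v=10: Γ:[(p0 ∧ (p0 → p0))=T] Δ:[p1=F] refutes=True  ← countermodel

Result: [1, 0]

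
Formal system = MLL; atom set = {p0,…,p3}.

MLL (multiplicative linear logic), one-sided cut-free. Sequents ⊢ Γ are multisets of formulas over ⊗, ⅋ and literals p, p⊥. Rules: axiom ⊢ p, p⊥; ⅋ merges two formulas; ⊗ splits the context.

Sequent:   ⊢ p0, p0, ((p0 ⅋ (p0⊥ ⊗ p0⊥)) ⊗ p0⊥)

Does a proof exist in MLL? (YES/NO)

Derivation trace:
[⊗]  ⊢ p0, p0, ((p0 ⅋ (p0⊥ ⊗ p0⊥)) ⊗ p0⊥)
  [⅋]  ⊢ p0, (p0 ⅋ (p0⊥ ⊗ p0⊥))
    [⊗]  ⊢ p0, p0, (p0⊥ ⊗ p0⊥)
      [Ax]  ⊢ p0, p0⊥
      [Ax]  ⊢ p0, p0⊥
  [Ax]  ⊢ p0, p0⊥

Result: YES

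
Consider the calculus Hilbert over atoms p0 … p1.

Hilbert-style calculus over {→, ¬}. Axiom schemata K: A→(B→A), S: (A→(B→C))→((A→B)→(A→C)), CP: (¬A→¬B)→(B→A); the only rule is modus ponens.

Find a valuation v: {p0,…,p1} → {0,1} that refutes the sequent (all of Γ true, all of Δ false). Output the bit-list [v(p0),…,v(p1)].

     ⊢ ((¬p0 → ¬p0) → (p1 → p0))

Enumerate valuations to refute Γ ⊢ Δ:
  v=00: Γ:[] Δ:[((¬p0 → ¬p0) → (p1 → p0))=T] refutes=False
  v=01: Γ:[] Δ:[((¬p0 → ¬p0) → (p1 → p0))=F] refutes=True  ← countermodel

Result: [0, 1]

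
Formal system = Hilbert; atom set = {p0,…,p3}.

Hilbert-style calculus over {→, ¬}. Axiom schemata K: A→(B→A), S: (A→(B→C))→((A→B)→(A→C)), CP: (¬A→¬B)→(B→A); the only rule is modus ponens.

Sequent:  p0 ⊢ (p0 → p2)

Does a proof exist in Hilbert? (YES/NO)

Search for a countermodel by truth-table:
  v=0000: Γ:[p0=F] Δ:[(p0 → p2)=T] refutes=False
  v=0001: Γ:[p0=F] Δ:[(p0 → p2)=T] refutes=False
  v=0010: Γ:[p0=F] Δ:[(p0 → p2)=T] refutes=False
  v=0011: Γ:[p0=F] Δ:[(p0 → p2)=T] refutes=False
  v=0100: Γ:[p0=F] Δ:[(p0 → p2)=T] refutes=False
  v=0101: Γ:[p0=F] Δ:[(p0 → p2)=T] refutes=False
  v=0110: Γ:[p0=F] Δ:[(p0 → p2)=T] refutes=False
  v=0111: Γ:[p0=F] Δ:[(p0 → p2)=T] refutes=False
  v=1000: Γ:[p0=T] Δ:[(p0 → p2)=F] refutes=True  ← countermodel

Result: NO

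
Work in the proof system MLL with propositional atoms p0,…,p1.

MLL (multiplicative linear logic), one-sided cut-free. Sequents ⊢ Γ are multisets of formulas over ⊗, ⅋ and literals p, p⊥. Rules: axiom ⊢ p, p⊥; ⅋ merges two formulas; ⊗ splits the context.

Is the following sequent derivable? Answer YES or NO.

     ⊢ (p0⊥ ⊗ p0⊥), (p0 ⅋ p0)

Derivation trace:
[⅋]  ⊢ (p0⊥ ⊗ p0⊥), (p0 ⅋ p0)
  [⊗]  ⊢ p0, p0, (p0⊥ ⊗ p0⊥)
    [Ax]  ⊢ p0, p0⊥
    [Ax]  ⊢ p0, p0⊥

Result: YES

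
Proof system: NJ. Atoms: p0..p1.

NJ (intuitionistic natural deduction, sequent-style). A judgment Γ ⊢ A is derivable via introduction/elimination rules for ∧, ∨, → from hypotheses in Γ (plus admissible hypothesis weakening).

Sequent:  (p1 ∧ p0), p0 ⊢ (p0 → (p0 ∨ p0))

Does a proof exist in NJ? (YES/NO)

Proof tree:
[→I] (p1 ∧ p0), p0 ⊢ (p0 → (p0 ∨ p0))
  [Wk] p0, (p1 ∧ p0), p0 ⊢ (p0 ∨ p0)
    [Wk] p0, (p1 ∧ p0) ⊢ (p0 ∨ p0)
      [∨I₁] p0 ⊢ (p0 ∨ p0)
        [Ax] p0 ⊢ p0

Result: YES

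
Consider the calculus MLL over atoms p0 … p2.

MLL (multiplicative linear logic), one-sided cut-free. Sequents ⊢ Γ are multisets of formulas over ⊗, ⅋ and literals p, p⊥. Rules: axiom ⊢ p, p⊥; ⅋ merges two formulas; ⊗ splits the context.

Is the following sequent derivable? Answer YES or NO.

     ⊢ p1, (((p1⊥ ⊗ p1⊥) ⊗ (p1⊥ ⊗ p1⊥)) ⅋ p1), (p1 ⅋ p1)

Derivation (root first):
[⅋]  ⊢ p1, (((p1⊥ ⊗ p1⊥) ⊗ (p1⊥ ⊗ p1⊥)) ⅋ p1), (p1 ⅋ p1)
  [⅋]  ⊢ p1, p1, p1, (((p1⊥ ⊗ p1⊥) ⊗ (p1⊥ ⊗ p1⊥)) ⅋ p1)
    [⊗]  ⊢ p1, p1, p1, p1, ((p1⊥ ⊗ p1⊥) ⊗ (p1⊥ ⊗ p1⊥))
      [⊗]  ⊢ p1, p1, (p1⊥ ⊗ p1⊥)
        [Ax]  ⊢ p1, p1⊥
        [Ax]  ⊢ p1, p1⊥
      [⊗]  ⊢ p1, p1, (p1⊥ ⊗ p1⊥)
        [Ax]  ⊢ p1, p1⊥
        [Ax]  ⊢ p1, p1⊥

Result: YES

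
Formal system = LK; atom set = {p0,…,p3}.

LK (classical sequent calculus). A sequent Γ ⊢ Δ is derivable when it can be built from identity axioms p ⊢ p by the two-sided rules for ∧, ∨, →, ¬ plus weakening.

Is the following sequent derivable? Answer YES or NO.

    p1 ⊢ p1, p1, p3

Derivation trace:
[WR] p1 ⊢ p1, p1, p3
  [WR] p1 ⊢ p1, p1
    [Ax] p1 ⊢ p1

Result: YES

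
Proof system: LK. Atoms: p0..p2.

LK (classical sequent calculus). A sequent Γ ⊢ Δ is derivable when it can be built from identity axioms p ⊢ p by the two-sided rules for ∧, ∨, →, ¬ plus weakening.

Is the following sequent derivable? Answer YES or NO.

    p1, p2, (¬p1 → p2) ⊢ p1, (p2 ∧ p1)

Derivation (root first):
[∧R] p1, p2, (¬p1 → p2) ⊢ p1, (p2 ∧ p1)
  [→L] p2, (¬p1 → p2) ⊢ p1, p2
    [¬R] p2 ⊢ p1, ¬p1
      [WL] p1, p2 ⊢ p1
        [Ax] p1 ⊢ p1
    [Ax] p2 ⊢ p2
  [WL] p1, p2 ⊢ p1
    [Ax] p1 ⊢ p1

Result: YES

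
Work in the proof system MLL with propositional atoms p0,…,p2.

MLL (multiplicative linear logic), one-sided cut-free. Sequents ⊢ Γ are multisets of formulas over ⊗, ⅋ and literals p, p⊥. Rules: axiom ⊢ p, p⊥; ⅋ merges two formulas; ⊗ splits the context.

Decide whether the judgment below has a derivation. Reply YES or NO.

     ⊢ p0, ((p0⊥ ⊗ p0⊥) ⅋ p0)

Proof tree:
[⅋]  ⊢ p0, ((p0⊥ ⊗ p0⊥) ⅋ p0)
  [⊗]  ⊢ p0, p0, (p0⊥ ⊗ p0⊥)
    [Ax]  ⊢ p0, p0⊥
    [Ax]  ⊢ p0, p0⊥

Result: YES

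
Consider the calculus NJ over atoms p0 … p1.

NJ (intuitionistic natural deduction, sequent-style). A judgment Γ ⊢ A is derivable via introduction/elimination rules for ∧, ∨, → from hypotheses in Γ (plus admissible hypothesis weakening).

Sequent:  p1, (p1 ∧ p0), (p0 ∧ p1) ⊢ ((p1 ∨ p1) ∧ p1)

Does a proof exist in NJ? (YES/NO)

Derivation trace:
[Wk] p1, (p1 ∧ p0), (p0 ∧ p1) ⊢ ((p1 ∨ p1) ∧ p1)
  [∧I] p1, (p1 ∧ p0) ⊢ ((p1 ∨ p1) ∧ p1)
    [∨I₁] p1, (p1 ∧ p0) ⊢ (p1 ∨ p1)
      [Wk] p1, (p1 ∧ p0) ⊢ p1
        [Ax] p1 ⊢ p1
    [Wk] p1, p1 ⊢ p1
      [Ax] p1 ⊢ p1

Result: YES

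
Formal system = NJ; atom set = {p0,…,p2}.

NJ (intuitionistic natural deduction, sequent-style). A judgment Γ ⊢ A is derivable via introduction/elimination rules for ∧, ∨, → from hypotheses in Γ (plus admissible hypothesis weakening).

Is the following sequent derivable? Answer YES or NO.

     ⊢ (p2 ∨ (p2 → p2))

Derivation trace:
[∨I₂]  ⊢ (p2 ∨ (p2 → p2))
  [→I]  ⊢ (p2 → p2)
    [Ax] p2 ⊢ p2

Result: YES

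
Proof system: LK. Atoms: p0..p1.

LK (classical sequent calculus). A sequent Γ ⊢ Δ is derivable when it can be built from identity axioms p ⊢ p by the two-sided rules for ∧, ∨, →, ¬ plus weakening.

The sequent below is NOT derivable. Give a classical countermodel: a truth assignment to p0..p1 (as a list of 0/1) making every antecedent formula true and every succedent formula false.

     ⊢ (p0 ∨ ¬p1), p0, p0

Truth-table refutation:
  v=00: Γ:[] Δ:[(p0 ∨ ¬p1)=T, p0=F, p0=F] refutes=False
  v=01: Γ:[] Δ:[(p0 ∨ ¬p1)=F, p0=F, p0=F] refutes=True  ← countermodel

Result: [0, 1]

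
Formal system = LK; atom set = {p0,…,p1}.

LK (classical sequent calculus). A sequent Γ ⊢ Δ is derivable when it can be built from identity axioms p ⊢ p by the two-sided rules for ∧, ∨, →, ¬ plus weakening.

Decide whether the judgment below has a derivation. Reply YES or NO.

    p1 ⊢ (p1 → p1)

Derivation (root first):
[WL] p1 ⊢ (p1 → p1)
  [→R]  ⊢ (p1 → p1)
    [Ax] p1 ⊢ p1

Result: YES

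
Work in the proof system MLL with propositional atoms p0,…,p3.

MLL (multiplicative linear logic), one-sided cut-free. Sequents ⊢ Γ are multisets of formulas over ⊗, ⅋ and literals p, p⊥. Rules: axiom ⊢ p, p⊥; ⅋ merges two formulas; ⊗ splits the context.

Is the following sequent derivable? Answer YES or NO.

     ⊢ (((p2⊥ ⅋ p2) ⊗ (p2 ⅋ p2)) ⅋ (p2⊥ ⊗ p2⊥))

Derivation (root first):
[⅋]  ⊢ (((p2⊥ ⅋ p2) ⊗ (p2 ⅋ p2)) ⅋ (p2⊥ ⊗ p2⊥))
  [⊗]  ⊢ (p2⊥ ⊗ p2⊥), ((p2⊥ ⅋ p2) ⊗ (p2 ⅋ p2))
    [⅋]  ⊢ (p2⊥ ⅋ p2)
      [Ax]  ⊢ p2, p2⊥
    [⅋]  ⊢ (p2⊥ ⊗ p2⊥), (p2 ⅋ p2)
      [⊗]  ⊢ p2, p2, (p2⊥ ⊗ p2⊥)
        [Ax]  ⊢ p2, p2⊥
        [Ax]  ⊢ p2, p2⊥

Result: YES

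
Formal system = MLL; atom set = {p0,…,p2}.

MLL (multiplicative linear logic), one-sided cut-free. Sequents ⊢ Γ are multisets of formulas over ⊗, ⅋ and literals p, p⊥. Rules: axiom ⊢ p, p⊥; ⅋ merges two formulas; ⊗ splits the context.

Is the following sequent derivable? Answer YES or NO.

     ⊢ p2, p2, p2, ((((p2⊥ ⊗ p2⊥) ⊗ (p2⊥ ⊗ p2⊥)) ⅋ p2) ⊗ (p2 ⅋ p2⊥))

Proof tree:
[⊗]  ⊢ p2, p2, p2, ((((p2⊥ ⊗ p2⊥) ⊗ (p2⊥ ⊗ p2⊥)) ⅋ p2) ⊗ (p2 ⅋ p2⊥))
  [⅋]  ⊢ p2, p2, p2, (((p2⊥ ⊗ p2⊥) ⊗ (p2⊥ ⊗ p2⊥)) ⅋ p2)
    [⊗]  ⊢ p2, p2, p2, p2, ((p2⊥ ⊗ p2⊥) ⊗ (p2⊥ ⊗ p2⊥))
      [⊗]  ⊢ p2, p2, (p2⊥ ⊗ p2⊥)
        [Ax]  ⊢ p2, p2⊥
        [Ax]  ⊢ p2, p2⊥
      [⊗]  ⊢ p2, p2, (p2⊥ ⊗ p2⊥)
        [Ax]  ⊢ p2, p2⊥
        [Ax]  ⊢ p2, p2⊥
  [⅋]  ⊢ (p2 ⅋ p2⊥)
    [Ax]  ⊢ p2, p2⊥

Result: YES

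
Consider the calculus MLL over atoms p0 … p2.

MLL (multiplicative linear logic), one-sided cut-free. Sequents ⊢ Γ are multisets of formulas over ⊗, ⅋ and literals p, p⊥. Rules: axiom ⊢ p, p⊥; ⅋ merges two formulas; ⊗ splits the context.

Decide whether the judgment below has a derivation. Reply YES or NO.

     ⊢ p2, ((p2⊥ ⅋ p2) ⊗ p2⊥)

Derivation (root first):
[⊗]  ⊢ p2, ((p2⊥ ⅋ p2) ⊗ p2⊥)
  [⅋]  ⊢ (p2⊥ ⅋ p2)
    [Ax]  ⊢ p2, p2⊥
  [Ax]  ⊢ p2, p2⊥

Result: YES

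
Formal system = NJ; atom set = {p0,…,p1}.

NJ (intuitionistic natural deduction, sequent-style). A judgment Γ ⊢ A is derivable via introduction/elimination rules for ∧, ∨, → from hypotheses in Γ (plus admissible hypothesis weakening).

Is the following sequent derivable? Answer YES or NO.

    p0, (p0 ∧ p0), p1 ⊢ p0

Derivation trace:
[Wk] p0, (p0 ∧ p0), p1 ⊢ p0
  [Wk] p0, (p0 ∧ p0) ⊢ p0
    [Ax] p0 ⊢ p0

Result: YES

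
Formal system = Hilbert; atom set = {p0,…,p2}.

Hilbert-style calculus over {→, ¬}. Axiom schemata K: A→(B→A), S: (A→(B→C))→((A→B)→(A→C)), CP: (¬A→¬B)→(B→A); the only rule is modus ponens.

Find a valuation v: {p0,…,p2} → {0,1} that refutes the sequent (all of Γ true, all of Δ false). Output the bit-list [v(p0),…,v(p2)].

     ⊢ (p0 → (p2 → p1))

Search for a countermodel by truth-table:
  v=000: Γ:[] Δ:[(p0 → (p2 → p1))=T] refutes=False
  v=001: Γ:[] Δ:[(p0 → (p2 → p1))=T] refutes=False
  v=010: Γ:[] Δ:[(p0 → (p2 → p1))=T] refutes=False
  v=011: Γ:[] Δ:[(p0 → (p2 → p1))=T] refutes=False
  v=100: Γ:[] Δ:[(p0 → (p2 → p1))=T] refutes=False
  v=101: Γ:[] Δ:[(p0 → (p2 → p1))=F] refutes=True  ← countermodel

Result: [1, 0, 1]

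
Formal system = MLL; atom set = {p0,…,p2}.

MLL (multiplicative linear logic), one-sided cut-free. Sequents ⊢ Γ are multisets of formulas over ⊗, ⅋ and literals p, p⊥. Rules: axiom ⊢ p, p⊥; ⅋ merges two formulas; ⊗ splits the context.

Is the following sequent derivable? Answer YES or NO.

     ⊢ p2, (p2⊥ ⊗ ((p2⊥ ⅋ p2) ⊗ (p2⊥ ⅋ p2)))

Derivation trace:
[⊗]  ⊢ p2, (p2⊥ ⊗ ((p2⊥ ⅋ p2) ⊗ (p2⊥ ⅋ p2)))
  [Ax]  ⊢ p2, p2⊥
  [⊗]  ⊢ ((p2⊥ ⅋ p2) ⊗ (p2⊥ ⅋ p2))
    [⅋]  ⊢ (p2⊥ ⅋ p2)
      [Ax]  ⊢ p2, p2⊥
    [⅋]  ⊢ (p2⊥ ⅋ p2)
      [Ax]  ⊢ p2, p2⊥

Result: YES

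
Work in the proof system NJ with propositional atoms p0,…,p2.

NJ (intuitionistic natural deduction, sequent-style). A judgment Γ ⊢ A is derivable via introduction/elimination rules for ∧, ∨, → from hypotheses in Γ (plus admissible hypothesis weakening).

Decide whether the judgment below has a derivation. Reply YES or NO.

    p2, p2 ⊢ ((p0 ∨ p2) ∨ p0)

Derivation trace:
[Wk] p2, p2 ⊢ ((p0 ∨ p2) ∨ p0)
  [∨I₁] p2 ⊢ ((p0 ∨ p2) ∨ p0)
    [∨I₂] p2 ⊢ (p0 ∨ p2)
      [Ax] p2 ⊢ p2

Result: YES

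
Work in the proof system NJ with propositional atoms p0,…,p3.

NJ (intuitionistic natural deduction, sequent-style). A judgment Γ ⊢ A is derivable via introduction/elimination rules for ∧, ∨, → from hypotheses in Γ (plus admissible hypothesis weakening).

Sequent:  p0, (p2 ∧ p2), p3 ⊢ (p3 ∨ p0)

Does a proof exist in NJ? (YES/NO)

Derivation (root first):
[Wk] p0, (p2 ∧ p2), p3 ⊢ (p3 ∨ p0)
  [Wk] p0, (p2 ∧ p2) ⊢ (p3 ∨ p0)
    [∨I₂] p0 ⊢ (p3 ∨ p0)
      [Ax] p0 ⊢ p0

Result: YES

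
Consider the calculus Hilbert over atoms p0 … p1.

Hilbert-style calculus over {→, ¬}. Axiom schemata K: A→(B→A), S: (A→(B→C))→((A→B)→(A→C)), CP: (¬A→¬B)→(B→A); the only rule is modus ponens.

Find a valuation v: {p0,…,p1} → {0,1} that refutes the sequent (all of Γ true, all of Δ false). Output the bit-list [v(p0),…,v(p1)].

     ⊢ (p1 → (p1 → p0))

Search for a countermodel by truth-table:
  v=00: Γ:[] Δ:[(p1 → (p1 → p0))=T] refutes=False
  v=01: Γ:[] Δ:[(p1 → (p1 → p0))=F] refutes=True  ← countermodel

Result: [0, 1]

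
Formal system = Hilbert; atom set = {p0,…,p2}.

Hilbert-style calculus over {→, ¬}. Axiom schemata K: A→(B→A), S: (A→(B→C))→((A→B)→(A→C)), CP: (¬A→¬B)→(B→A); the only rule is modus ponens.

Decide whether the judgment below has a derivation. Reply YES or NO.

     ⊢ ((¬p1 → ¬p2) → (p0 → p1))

Enumerate valuations to refute Γ ⊢ Δ:
  v=000: Γ:[] Δ:[((¬p1 → ¬p2) → (p0 → p1))=T] refutes=False
  v=001: Γ:[] Δ:[((¬p1 → ¬p2) → (p0 → p1))=T] refutes=False
  v=010: Γ:[] Δ:[((¬p1 → ¬p2) → (p0 → p1))=T] refutes=False
  v=011: Γ:[] Δ:[((¬p1 → ¬p2) → (p0 → p1))=T] refutes=False
  v=100: Γ:[] Δ:[((¬p1 → ¬p2) → (p0 → p1))=F] refutes=True  ← countermodel

Result: NO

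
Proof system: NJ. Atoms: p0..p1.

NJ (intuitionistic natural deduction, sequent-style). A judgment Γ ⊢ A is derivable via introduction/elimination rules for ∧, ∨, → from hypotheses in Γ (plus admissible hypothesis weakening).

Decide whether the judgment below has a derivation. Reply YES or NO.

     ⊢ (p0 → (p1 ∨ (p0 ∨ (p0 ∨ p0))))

Derivation (root first):
[→I]  ⊢ (p0 → (p1 ∨ (p0 ∨ (p0 ∨ p0))))
  [∨I₂] p0 ⊢ (p1 ∨ (p0 ∨ (p0 ∨ p0)))
    [∨I₂] p0 ⊢ (p0 ∨ (p0 ∨ p0))
      [∨I₁] p0 ⊢ (p0 ∨ p0)
        [Ax] p0 ⊢ p0

Result: YES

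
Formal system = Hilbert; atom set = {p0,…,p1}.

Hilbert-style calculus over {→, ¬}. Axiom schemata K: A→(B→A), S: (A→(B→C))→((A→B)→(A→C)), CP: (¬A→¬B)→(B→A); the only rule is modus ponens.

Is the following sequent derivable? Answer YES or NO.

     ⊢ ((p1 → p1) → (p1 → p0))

Enumerate valuations to refute Γ ⊢ Δ:
  v=00: Γ:[] Δ:[((p1 → p1) → (p1 → p0))=T] refutes=False
  v=01: Γ:[] Δ:[((p1 → p1) → (p1 → p0))=F] refutes=True  ← countermodel

Result: NO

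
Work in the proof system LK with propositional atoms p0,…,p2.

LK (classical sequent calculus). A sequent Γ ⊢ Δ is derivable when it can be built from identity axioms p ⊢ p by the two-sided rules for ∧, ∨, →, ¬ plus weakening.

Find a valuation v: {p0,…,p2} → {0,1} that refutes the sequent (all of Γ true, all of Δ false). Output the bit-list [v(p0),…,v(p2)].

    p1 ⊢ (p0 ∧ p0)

Search for a countermodel by truth-table:
  v=000: Γ:[p1=F] Δ:[(p0 ∧ p0)=F] refutes=False
  v=001: Γ:[p1=F] Δ:[(p0 ∧ p0)=F] refutes=False
  v=010: Γ:[p1=T] Δ:[(p0 ∧ p0)=F] refutes=True  ← countermodel

Result: [0, 1, 0]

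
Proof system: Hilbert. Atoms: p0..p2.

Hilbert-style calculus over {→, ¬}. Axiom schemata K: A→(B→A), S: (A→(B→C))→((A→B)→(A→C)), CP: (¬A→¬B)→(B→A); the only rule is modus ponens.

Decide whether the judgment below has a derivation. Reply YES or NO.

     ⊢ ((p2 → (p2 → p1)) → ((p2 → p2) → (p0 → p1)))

Enumerate valuations to refute Γ ⊢ Δ:
  v=000: Γ:[] Δ:[((p2 → (p2 → p1)) → ((p2 → p2) → (p0 → p1)))=T] refutes=False
  v=001: Γ:[] Δ:[((p2 → (p2 → p1)) → ((p2 → p2) → (p0 → p1)))=T] refutes=False
  v=010: Γ:[] Δ:[((p2 → (p2 → p1)) → ((p2 → p2) → (p0 → p1)))=T] refutes=False
  v=011: Γ:[] Δ:[((p2 → (p2 → p1)) → ((p2 → p2) → (p0 → p1)))=T] refutes=False
  v=100: Γ:[] Δ:[((p2 → (p2 → p1)) → ((p2 → p2) → (p0 → p1)))=F] refutes=True  ← countermodel

Result: NO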